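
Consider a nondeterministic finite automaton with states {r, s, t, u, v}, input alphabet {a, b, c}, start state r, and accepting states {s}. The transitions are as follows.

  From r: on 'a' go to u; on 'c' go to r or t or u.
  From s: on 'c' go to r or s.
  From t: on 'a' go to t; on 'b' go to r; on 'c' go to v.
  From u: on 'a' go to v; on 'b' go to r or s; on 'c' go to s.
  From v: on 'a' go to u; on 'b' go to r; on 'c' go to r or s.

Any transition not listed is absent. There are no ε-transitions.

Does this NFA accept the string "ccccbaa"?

Start in {r}.
Read 'c': r→{r, t, u}; now {r, t, u}.
Read 'c': r→{r, t, u}, t→{v}, u→{s}; now {r, s, t, u, v}.
Read 'c': r→{r, t, u}, s→{r, s}, t→{v}, u→{s}, v→{r, s}; now {r, s, t, u, v}.
Read 'c': r→{r, t, u}, s→{r, s}, t→{v}, u→{s}, v→{r, s}; now {r, s, t, u, v}.
Read 'b': r→∅, s→∅, t→{r}, u→{r, s}, v→{r}; now {r, s}.
Read 'a': r→{u}, s→∅; now {u}.
Read 'a': u→{v}; now {v}.
The final set {v} contains no accepting state.

No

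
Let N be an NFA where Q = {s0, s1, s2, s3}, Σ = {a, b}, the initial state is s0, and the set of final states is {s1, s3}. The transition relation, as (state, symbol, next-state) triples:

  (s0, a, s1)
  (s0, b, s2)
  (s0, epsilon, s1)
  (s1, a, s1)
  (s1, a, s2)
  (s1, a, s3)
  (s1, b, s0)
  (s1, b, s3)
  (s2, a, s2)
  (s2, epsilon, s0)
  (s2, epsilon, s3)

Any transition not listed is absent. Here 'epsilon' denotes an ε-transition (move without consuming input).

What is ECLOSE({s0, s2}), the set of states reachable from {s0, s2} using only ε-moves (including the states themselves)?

{s0, s1, s2, s3}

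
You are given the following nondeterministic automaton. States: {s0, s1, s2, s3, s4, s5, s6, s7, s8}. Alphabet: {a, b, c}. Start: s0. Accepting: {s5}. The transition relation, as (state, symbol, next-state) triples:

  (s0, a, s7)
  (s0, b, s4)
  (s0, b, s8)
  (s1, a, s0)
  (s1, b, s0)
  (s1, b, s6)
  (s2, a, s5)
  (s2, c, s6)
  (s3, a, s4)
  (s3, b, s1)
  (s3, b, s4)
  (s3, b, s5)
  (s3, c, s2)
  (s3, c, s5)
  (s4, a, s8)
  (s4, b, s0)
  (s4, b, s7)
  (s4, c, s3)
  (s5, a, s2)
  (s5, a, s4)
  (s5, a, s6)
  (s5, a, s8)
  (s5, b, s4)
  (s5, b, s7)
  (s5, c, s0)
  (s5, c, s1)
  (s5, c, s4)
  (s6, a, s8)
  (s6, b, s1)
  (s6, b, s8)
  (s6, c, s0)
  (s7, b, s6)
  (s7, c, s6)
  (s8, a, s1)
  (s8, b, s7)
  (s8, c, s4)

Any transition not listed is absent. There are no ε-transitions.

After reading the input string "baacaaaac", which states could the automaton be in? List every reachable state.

Start in {s0}.
Read 'b': {s0} → {s4, s8}.
Read 'a': {s4, s8} → {s1, s8}.
Read 'a': {s1, s8} → {s0, s1}.
Read 'c': {s0, s1} → ∅.
The set is empty and remains empty for the remaining 5 symbols.

∅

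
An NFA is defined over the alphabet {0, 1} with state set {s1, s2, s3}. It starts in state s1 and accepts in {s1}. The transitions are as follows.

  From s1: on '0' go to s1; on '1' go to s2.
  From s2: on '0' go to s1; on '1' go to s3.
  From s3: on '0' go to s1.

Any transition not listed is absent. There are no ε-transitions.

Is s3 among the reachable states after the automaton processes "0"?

No

Start in {s1}.
Read '0': s1→{s1}; now {s1}.
State s3 is not in {s1}.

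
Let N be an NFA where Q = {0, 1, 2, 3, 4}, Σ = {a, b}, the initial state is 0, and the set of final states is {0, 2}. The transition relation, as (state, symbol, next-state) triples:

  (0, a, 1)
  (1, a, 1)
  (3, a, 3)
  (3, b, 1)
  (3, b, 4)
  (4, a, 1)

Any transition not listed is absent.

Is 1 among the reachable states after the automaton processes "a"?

Yes

Start in {0}.
Read 'a': {0} → {1}.
State 1 is in {1}.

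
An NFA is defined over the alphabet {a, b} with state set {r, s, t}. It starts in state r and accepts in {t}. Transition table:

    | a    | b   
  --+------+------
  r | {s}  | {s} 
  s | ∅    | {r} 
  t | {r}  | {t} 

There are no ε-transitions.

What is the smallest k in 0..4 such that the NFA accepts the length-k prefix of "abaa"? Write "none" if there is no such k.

Start in {r}.
Read 'a': r→{s}; now {s}.
Read 'b': s→{r}; now {r}.
Read 'a': r→{s}; now {s}.
Read 'a': s→∅; now ∅.
No reachable set along the way intersects F.

none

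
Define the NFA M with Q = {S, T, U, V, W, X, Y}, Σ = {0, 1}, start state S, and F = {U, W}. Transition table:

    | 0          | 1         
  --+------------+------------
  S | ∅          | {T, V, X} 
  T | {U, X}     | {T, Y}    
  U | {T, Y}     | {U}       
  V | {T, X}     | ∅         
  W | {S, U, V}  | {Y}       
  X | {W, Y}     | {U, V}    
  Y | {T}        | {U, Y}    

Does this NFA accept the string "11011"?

Start in {S}.
Read '1': {S} → {T, V, X}.
Read '1': {T, V, X} → {T, U, V, Y}.
Read '0': {T, U, V, Y} → {T, U, X, Y}.
Read '1': {T, U, X, Y} → {T, U, V, Y}.
Read '1': {T, U, V, Y} → {T, U, Y}.
The final set {T, U, Y} contains the accepting state U.

Yes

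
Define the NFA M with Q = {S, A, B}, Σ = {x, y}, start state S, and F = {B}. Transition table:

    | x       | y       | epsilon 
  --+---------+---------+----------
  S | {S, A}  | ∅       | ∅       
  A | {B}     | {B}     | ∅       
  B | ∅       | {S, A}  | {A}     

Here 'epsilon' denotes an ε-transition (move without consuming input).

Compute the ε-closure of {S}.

{S}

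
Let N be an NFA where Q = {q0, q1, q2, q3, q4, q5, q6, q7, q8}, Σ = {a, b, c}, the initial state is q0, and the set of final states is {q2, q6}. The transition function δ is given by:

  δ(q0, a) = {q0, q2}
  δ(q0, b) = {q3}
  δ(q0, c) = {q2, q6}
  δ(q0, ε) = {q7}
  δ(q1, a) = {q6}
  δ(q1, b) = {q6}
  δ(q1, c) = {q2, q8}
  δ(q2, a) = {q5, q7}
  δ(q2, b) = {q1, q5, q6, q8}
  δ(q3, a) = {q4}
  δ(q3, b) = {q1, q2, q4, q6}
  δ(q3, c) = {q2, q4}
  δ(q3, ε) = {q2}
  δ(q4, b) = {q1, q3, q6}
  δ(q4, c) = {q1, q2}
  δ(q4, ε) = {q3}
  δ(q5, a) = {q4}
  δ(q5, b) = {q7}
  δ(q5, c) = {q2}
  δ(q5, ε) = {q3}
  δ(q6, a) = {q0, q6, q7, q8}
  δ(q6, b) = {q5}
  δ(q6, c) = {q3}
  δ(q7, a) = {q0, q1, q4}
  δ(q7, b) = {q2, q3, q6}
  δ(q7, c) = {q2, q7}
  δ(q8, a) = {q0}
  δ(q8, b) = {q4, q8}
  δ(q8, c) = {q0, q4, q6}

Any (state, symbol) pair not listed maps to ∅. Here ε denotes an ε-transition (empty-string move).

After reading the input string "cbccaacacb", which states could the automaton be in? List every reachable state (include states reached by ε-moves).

{q1, q2, q3, q4, q5, q6, q8}

Start: ε-closure({q0}) = {q0, q7}.
Read 'c': q0→{q2, q6}, q7→{q2, q7}; now {q2, q6, q7}.
Read 'b': q2→{q1, q5, q6, q8}, q6→{q5}, q7→{q2, q3, q6}; now {q1, q2, q3, q5, q6, q8}.
Read 'c': q1→{q2, q8}, q2→∅, q3→{q2, q4}, q5→{q2}, q6→{q3}, q8→{q0, q4, q6}; union {q0, q2, q3, q4, q6, q8}; ε-closure = {q0, q2, q3, q4, q6, q7, q8}.
Read 'c': q0→{q2, q6}, q2→∅, q3→{q2, q4}, q4→{q1, q2}, q6→{q3}, q7→{q2, q7}, q8→{q0, q4, q6}; now {q0, q1, q2, q3, q4, q6, q7}.
Read 'a': q0→{q0, q2}, q1→{q6}, q2→{q5, q7}, q3→{q4}, q4→∅, q6→{q0, q6, q7, q8}, q7→{q0, q1, q4}; union {q0, q1, q2, q4, q5, q6, q7, q8}; ε-closure = {q0, q1, q2, q3, q4, q5, q6, q7, q8}.
Read 'a': q0→{q0, q2}, q1→{q6}, q2→{q5, q7}, q3→{q4}, q4→∅, q5→{q4}, q6→{q0, q6, q7, q8}, q7→{q0, q1, q4}, q8→{q0}; union {q0, q1, q2, q4, q5, q6, q7, q8}; ε-closure = {q0, q1, q2, q3, q4, q5, q6, q7, q8}.
Read 'c': q0→{q2, q6}, q1→{q2, q8}, q2→∅, q3→{q2, q4}, q4→{q1, q2}, q5→{q2}, q6→{q3}, q7→{q2, q7}, q8→{q0, q4, q6}; now {q0, q1, q2, q3, q4, q6, q7, q8}.
Read 'a': q0→{q0, q2}, q1→{q6}, q2→{q5, q7}, q3→{q4}, q4→∅, q6→{q0, q6, q7, q8}, q7→{q0, q1, q4}, q8→{q0}; union {q0, q1, q2, q4, q5, q6, q7, q8}; ε-closure = {q0, q1, q2, q3, q4, q5, q6, q7, q8}.
Read 'c': q0→{q2, q6}, q1→{q2, q8}, q2→∅, q3→{q2, q4}, q4→{q1, q2}, q5→{q2}, q6→{q3}, q7→{q2, q7}, q8→{q0, q4, q6}; now {q0, q1, q2, q3, q4, q6, q7, q8}.
Read 'b': q0→{q3}, q1→{q6}, q2→{q1, q5, q6, q8}, q3→{q1, q2, q4, q6}, q4→{q1, q3, q6}, q6→{q5}, q7→{q2, q3, q6}, q8→{q4, q8}; now {q1, q2, q3, q4, q5, q6, q8}.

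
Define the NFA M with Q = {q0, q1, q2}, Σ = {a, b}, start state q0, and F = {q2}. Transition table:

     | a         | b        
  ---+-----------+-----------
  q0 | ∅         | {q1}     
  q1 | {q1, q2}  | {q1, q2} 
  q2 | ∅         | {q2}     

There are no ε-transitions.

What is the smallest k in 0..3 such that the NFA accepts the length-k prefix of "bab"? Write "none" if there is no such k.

2

Start in {q0}.
Read 'b': q0→{q1}; now {q1}.
Read 'a': q1→{q1, q2}; now {q1, q2}.
None of the earlier sets intersect F, but {q1, q2} does.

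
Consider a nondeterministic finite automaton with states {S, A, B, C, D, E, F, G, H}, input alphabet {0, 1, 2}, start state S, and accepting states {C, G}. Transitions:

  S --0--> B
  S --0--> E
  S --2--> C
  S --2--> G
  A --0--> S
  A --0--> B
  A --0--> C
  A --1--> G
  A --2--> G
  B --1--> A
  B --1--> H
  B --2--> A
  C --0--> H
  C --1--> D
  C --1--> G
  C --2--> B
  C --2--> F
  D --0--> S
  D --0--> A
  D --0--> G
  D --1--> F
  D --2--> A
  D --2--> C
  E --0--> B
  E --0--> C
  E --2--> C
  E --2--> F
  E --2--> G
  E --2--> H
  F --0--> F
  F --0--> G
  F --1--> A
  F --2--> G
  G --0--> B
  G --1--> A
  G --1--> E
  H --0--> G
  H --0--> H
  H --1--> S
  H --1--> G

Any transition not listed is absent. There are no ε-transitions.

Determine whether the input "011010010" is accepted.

Start in {S}.
Read '0': S→{B, E}; now {B, E}.
Read '1': B→{A, H}, E→∅; now {A, H}.
Read '1': A→{G}, H→{S, G}; now {S, G}.
Read '0': S→{B, E}, G→{B}; now {B, E}.
Read '1': B→{A, H}, E→∅; now {A, H}.
Read '0': A→{S, B, C}, H→{G, H}; now {S, B, C, G, H}.
Read '0': S→{B, E}, B→∅, C→{H}, G→{B}, H→{G, H}; now {B, E, G, H}.
Read '1': B→{A, H}, E→∅, G→{A, E}, H→{S, G}; now {S, A, E, G, H}.
Read '0': S→{B, E}, A→{S, B, C}, E→{B, C}, G→{B}, H→{G, H}; now {S, B, C, E, G, H}.
The final set {S, B, C, E, G, H} contains the accepting states C, G.

Yes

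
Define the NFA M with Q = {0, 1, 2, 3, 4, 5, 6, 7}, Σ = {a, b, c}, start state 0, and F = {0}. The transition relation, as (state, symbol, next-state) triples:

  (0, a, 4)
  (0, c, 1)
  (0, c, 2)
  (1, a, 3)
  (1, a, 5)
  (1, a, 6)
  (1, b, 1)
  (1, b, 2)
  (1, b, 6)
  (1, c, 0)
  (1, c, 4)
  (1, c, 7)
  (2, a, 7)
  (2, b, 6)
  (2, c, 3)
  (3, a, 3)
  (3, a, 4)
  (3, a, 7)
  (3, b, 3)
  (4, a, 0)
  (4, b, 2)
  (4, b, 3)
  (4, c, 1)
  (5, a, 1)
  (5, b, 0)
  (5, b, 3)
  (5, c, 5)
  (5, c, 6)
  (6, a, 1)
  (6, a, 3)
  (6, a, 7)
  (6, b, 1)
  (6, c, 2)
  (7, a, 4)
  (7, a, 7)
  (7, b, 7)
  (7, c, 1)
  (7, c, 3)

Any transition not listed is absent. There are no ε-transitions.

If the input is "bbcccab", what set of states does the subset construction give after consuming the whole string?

∅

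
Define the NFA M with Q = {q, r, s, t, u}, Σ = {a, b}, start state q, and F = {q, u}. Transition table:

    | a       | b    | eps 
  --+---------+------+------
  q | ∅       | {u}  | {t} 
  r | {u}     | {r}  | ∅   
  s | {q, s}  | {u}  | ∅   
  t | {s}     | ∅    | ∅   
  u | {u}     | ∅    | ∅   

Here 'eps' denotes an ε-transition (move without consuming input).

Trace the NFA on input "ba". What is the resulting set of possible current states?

{u}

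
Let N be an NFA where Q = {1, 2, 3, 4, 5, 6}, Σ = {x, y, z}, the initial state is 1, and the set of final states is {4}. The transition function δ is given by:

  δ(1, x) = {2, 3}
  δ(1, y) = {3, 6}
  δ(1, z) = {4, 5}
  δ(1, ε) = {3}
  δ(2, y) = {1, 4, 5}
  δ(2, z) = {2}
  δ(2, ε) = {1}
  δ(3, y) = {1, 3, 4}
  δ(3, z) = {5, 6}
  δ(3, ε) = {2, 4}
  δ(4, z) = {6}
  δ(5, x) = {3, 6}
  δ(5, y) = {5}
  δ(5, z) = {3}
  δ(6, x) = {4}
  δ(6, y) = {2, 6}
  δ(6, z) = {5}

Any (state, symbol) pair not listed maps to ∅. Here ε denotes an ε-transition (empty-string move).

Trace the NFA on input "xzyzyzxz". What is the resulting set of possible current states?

Start: ε-closure({1}) = {1, 2, 3, 4}.
Read 'x': 1→{2, 3}, 2→∅, 3→∅, 4→∅; union {2, 3}; ε-closure = {1, 2, 3, 4}.
Read 'z': 1→{4, 5}, 2→{2}, 3→{5, 6}, 4→{6}; union {2, 4, 5, 6}; ε-closure = {1, 2, 3, 4, 5, 6}.
Read 'y': 1→{3, 6}, 2→{1, 4, 5}, 3→{1, 3, 4}, 4→∅, 5→{5}, 6→{2, 6}; now {1, 2, 3, 4, 5, 6}.
Read 'z': 1→{4, 5}, 2→{2}, 3→{5, 6}, 4→{6}, 5→{3}, 6→{5}; union {2, 3, 4, 5, 6}; ε-closure = {1, 2, 3, 4, 5, 6}.
Read 'y': 1→{3, 6}, 2→{1, 4, 5}, 3→{1, 3, 4}, 4→∅, 5→{5}, 6→{2, 6}; now {1, 2, 3, 4, 5, 6}.
Read 'z': 1→{4, 5}, 2→{2}, 3→{5, 6}, 4→{6}, 5→{3}, 6→{5}; union {2, 3, 4, 5, 6}; ε-closure = {1, 2, 3, 4, 5, 6}.
Read 'x': 1→{2, 3}, 2→∅, 3→∅, 4→∅, 5→{3, 6}, 6→{4}; union {2, 3, 4, 6}; ε-closure = {1, 2, 3, 4, 6}.
Read 'z': 1→{4, 5}, 2→{2}, 3→{5, 6}, 4→{6}, 6→{5}; union {2, 4, 5, 6}; ε-closure = {1, 2, 3, 4, 5, 6}.

{1, 2, 3, 4, 5, 6}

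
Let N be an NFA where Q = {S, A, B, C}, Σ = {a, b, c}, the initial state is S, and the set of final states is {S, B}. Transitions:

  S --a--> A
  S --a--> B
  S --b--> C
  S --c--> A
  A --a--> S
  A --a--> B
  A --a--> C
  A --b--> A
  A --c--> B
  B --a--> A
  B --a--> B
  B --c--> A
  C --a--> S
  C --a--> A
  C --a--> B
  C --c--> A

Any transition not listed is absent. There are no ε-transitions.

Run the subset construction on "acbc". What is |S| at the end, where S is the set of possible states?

1

Start in {S}.
Read 'a': S→{A, B}; now {A, B}.
Read 'c': A→{B}, B→{A}; now {A, B}.
Read 'b': A→{A}, B→∅; now {A}.
Read 'c': A→{B}; now {B}.
That set has 1 state.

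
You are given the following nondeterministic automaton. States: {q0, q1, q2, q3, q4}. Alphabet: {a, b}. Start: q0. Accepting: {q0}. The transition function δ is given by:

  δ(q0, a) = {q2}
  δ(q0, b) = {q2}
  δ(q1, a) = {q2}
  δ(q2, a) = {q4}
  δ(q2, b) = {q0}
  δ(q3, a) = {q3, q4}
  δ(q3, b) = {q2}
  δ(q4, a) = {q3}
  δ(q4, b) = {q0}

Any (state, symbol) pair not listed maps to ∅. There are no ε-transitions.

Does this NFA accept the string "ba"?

No

Start in {q0}.
Read 'b': {q0} → {q2}.
Read 'a': {q2} → {q4}.
The final set {q4} contains no accepting state.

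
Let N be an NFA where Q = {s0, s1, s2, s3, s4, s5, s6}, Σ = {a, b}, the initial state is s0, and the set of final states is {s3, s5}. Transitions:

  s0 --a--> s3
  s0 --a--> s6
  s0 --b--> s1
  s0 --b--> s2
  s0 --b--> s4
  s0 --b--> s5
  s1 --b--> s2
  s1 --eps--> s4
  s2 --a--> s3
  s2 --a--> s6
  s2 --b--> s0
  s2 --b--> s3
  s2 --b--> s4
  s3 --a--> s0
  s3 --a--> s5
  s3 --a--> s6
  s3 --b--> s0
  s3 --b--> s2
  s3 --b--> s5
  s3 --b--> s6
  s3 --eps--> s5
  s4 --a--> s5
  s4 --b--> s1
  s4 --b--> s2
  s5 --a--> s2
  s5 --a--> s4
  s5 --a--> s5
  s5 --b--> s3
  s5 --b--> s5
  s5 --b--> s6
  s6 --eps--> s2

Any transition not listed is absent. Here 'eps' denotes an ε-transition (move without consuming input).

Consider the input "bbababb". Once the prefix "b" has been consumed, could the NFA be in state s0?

Start in {s0}.
Read 'b': s0→{s1, s2, s4, s5}; now {s1, s2, s4, s5}.
State s0 is not in {s1, s2, s4, s5}.

No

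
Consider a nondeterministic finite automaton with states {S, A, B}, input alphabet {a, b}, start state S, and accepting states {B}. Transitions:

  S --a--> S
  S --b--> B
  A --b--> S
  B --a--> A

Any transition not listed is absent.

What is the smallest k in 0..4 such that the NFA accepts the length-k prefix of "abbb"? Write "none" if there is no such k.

2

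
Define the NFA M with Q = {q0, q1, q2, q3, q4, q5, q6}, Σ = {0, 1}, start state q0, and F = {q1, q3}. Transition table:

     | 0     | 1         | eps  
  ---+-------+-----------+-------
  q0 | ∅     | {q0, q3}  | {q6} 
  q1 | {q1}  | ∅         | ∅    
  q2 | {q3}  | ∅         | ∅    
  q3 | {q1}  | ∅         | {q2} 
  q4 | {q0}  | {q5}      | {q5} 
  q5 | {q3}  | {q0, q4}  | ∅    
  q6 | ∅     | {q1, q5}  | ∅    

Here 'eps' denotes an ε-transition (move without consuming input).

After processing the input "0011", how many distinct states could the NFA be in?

0

Start: ε-closure({q0}) = {q0, q6}.
Read '0': q0→∅, q6→∅; now ∅.
The set is empty and remains empty for the remaining 3 symbols.
That set has 0 states.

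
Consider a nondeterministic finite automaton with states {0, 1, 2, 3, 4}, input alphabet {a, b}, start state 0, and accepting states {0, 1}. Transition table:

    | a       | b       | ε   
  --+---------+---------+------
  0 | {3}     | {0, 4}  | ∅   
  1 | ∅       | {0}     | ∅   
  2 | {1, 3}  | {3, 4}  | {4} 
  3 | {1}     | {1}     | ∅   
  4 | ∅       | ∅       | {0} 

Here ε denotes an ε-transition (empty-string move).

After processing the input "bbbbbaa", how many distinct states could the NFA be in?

Start in {0}.
Read 'b': 0→{0, 4}; now {0, 4}.
Read 'b': 0→{0, 4}, 4→∅; now {0, 4}.
Read 'b': 0→{0, 4}, 4→∅; now {0, 4}.
Read 'b': 0→{0, 4}, 4→∅; now {0, 4}.
Read 'b': 0→{0, 4}, 4→∅; now {0, 4}.
Read 'a': 0→{3}, 4→∅; now {3}.
Read 'a': 3→{1}; now {1}.
That set has 1 state.

1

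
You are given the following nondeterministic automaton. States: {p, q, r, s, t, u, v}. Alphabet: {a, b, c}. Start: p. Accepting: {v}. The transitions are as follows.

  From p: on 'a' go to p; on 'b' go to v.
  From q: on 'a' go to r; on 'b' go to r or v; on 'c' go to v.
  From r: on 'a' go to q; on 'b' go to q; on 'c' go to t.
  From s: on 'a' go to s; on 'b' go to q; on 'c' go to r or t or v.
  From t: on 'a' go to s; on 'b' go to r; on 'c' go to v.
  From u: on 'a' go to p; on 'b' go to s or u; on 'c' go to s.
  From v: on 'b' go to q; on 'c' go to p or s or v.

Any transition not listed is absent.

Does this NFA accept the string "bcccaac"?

Yes

Start in {p}.
Read 'b': p→{v}; now {v}.
Read 'c': v→{p, s, v}; now {p, s, v}.
Read 'c': p→∅, s→{r, t, v}, v→{p, s, v}; now {p, r, s, t, v}.
Read 'c': p→∅, r→{t}, s→{r, t, v}, t→{v}, v→{p, s, v}; now {p, r, s, t, v}.
Read 'a': p→{p}, r→{q}, s→{s}, t→{s}, v→∅; now {p, q, s}.
Read 'a': p→{p}, q→{r}, s→{s}; now {p, r, s}.
Read 'c': p→∅, r→{t}, s→{r, t, v}; now {r, t, v}.
The final set {r, t, v} contains the accepting state v.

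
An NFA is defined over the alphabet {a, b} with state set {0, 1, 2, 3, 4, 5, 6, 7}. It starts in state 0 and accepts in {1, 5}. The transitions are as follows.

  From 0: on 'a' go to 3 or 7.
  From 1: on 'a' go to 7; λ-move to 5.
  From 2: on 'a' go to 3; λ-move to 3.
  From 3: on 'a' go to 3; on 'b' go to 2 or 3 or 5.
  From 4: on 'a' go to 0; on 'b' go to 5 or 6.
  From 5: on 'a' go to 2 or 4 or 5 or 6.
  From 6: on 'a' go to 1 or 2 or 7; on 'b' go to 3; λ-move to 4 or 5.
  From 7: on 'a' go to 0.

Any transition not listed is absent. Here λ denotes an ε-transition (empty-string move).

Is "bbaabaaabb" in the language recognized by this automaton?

No

Start in {0}.
Read 'b': {0} → ∅.
The set is empty and remains empty for the remaining 9 symbols.
The final set ∅ contains no accepting state.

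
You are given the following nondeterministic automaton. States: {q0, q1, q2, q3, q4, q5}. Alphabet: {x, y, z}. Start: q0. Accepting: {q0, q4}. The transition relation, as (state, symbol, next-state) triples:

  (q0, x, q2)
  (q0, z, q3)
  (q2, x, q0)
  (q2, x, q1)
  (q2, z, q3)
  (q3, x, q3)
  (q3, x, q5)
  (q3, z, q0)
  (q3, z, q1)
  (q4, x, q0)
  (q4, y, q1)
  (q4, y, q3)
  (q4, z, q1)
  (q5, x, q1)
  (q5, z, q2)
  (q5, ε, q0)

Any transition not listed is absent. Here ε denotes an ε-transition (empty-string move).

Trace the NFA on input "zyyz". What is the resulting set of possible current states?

∅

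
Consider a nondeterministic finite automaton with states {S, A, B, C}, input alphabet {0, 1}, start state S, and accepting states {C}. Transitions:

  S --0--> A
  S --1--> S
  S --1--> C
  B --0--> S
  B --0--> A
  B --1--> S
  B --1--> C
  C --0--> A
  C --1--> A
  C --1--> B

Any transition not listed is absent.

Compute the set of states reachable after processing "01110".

∅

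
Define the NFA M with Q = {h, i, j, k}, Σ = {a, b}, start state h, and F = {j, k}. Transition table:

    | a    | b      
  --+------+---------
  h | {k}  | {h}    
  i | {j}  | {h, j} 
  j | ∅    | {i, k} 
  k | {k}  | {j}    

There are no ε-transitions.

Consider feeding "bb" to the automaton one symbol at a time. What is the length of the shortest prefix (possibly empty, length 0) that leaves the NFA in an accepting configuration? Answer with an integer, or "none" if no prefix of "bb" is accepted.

Start in {h}.
Read 'b': {h} → {h}.
Read 'b': {h} → {h}.
No reachable set along the way intersects F.

none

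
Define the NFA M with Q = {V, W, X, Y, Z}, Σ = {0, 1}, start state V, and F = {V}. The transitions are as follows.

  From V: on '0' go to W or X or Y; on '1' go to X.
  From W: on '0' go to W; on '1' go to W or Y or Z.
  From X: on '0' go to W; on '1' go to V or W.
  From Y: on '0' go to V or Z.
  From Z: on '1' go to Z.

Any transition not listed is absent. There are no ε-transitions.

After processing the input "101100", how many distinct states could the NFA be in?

Start in {V}.
Read '1': V→{X}; now {X}.
Read '0': X→{W}; now {W}.
Read '1': W→{W, Y, Z}; now {W, Y, Z}.
Read '1': W→{W, Y, Z}, Y→∅, Z→{Z}; now {W, Y, Z}.
Read '0': W→{W}, Y→{V, Z}, Z→∅; now {V, W, Z}.
Read '0': V→{W, X, Y}, W→{W}, Z→∅; now {W, X, Y}.
That set has 3 states.

3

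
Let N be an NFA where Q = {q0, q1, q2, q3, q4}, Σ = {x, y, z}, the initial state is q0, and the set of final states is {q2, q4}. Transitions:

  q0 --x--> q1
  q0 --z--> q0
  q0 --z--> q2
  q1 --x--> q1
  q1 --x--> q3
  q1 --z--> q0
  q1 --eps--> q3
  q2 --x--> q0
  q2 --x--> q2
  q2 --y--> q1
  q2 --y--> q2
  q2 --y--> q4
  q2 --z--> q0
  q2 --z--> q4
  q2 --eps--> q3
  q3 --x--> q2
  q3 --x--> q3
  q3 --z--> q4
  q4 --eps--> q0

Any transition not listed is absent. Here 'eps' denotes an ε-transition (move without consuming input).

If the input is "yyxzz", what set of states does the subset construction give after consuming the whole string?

∅

Start in {q0}.
Read 'y': q0→∅; now ∅.
The set is empty and remains empty for the remaining 4 symbols.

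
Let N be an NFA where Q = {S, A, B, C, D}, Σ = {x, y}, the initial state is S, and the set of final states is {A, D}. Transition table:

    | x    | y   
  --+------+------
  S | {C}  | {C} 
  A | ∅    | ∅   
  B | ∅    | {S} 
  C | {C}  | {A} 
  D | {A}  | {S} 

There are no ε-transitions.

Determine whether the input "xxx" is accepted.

No

Start in {S}.
Read 'x': {S} → {C}.
Read 'x': {C} → {C}.
Read 'x': {C} → {C}.
The final set {C} contains no accepting state.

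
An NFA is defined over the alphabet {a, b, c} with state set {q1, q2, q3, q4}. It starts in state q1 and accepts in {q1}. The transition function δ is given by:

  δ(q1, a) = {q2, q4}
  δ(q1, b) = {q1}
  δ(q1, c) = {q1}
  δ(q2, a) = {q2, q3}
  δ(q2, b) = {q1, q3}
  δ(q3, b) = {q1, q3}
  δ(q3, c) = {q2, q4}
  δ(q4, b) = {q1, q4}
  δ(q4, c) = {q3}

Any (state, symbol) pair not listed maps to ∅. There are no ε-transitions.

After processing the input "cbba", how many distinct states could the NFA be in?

2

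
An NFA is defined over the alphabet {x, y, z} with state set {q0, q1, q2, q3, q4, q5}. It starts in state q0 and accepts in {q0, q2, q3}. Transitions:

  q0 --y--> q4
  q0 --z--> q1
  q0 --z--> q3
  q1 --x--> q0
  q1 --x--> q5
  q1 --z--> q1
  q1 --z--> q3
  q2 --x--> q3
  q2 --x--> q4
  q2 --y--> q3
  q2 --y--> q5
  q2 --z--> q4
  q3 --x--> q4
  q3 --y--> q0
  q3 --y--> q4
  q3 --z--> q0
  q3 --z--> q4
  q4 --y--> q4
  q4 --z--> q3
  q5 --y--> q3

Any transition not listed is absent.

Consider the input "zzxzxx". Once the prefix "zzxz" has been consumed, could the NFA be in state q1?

Yes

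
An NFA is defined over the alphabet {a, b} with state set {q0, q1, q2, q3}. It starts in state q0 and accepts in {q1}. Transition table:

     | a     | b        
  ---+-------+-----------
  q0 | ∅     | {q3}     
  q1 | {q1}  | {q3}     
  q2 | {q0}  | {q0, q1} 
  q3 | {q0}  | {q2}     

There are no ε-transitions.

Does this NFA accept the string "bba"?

No

Start in {q0}.
Read 'b': q0→{q3}; now {q3}.
Read 'b': q3→{q2}; now {q2}.
Read 'a': q2→{q0}; now {q0}.
The final set {q0} contains no accepting state.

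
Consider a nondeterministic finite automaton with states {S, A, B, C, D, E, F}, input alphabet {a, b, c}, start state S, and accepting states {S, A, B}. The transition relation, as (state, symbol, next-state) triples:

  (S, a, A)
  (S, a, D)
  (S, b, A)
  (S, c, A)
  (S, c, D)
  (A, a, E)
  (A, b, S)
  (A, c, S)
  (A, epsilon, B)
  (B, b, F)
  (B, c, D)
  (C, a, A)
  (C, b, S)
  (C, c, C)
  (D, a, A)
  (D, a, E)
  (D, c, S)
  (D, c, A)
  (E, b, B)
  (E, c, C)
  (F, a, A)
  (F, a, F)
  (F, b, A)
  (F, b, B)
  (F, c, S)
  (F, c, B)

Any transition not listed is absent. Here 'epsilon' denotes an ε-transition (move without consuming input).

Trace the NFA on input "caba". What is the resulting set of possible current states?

{A, B, D, F}

Start in {S}.
Read 'c': {S} → {A, B, D}.
Read 'a': {A, B, D} → {A, B, E}.
Read 'b': {A, B, E} → {S, B, F}.
Read 'a': {S, B, F} → {A, B, D, F}.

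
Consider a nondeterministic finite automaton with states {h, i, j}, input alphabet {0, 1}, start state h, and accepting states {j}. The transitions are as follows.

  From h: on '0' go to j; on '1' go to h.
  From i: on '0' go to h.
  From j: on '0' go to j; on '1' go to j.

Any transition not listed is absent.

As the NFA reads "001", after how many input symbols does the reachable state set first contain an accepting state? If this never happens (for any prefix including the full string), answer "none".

Start in {h}.
Read '0': {h} → {j}.
None of the earlier sets intersect F, but {j} does.

1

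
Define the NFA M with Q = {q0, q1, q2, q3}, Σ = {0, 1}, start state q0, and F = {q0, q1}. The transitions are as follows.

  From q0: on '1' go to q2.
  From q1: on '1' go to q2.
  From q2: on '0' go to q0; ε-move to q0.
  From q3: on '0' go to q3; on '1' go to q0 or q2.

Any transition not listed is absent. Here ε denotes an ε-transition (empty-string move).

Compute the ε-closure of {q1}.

Begin with {q1}.
No ε-moves leave this set, so the closure equals the set itself.

{q1}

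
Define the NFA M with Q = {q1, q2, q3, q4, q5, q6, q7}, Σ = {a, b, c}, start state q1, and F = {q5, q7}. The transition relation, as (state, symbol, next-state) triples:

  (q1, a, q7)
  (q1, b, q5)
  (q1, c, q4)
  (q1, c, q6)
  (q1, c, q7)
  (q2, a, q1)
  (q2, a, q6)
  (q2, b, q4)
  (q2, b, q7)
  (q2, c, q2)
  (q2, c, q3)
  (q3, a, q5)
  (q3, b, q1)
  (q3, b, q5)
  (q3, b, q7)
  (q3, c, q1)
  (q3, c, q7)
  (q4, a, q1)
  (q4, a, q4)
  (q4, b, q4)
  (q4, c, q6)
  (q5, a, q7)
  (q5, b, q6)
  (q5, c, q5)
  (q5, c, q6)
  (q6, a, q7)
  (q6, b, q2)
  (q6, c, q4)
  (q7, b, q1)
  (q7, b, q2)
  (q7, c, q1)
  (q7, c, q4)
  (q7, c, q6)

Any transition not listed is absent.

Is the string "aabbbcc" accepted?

No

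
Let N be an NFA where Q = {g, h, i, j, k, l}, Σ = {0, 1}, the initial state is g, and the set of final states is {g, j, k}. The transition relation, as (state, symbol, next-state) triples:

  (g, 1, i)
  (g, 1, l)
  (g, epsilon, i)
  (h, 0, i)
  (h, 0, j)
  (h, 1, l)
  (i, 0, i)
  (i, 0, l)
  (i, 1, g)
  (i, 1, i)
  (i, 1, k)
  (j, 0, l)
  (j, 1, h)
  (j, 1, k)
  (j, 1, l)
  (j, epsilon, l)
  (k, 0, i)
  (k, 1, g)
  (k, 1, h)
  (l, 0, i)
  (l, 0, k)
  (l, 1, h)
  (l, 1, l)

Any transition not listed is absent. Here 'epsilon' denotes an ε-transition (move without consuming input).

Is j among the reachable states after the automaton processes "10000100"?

No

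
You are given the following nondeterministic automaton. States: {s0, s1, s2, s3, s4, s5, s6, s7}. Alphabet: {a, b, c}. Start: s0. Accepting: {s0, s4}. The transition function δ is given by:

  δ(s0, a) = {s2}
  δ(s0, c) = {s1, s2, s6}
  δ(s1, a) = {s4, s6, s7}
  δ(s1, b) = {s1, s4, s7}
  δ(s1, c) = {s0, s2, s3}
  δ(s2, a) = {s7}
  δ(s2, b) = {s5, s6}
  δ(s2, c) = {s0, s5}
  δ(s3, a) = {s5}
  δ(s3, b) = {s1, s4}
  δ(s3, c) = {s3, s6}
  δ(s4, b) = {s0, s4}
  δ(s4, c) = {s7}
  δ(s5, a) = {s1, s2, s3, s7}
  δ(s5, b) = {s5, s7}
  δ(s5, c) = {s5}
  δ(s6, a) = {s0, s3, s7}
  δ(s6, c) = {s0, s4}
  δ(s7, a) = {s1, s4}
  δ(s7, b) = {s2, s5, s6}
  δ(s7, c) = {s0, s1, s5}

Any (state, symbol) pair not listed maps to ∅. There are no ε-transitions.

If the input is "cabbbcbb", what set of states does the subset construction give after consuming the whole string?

Start in {s0}.
Read 'c': {s0} → {s1, s2, s6}.
Read 'a': {s1, s2, s6} → {s0, s3, s4, s6, s7}.
Read 'b': {s0, s3, s4, s6, s7} → {s0, s1, s2, s4, s5, s6}.
Read 'b': {s0, s1, s2, s4, s5, s6} → {s0, s1, s4, s5, s6, s7}.
Read 'b': {s0, s1, s4, s5, s6, s7} → {s0, s1, s2, s4, s5, s6, s7}.
Read 'c': {s0, s1, s2, s4, s5, s6, s7} → {s0, s1, s2, s3, s4, s5, s6, s7}.
Read 'b': {s0, s1, s2, s3, s4, s5, s6, s7} → {s0, s1, s2, s4, s5, s6, s7}.
Read 'b': {s0, s1, s2, s4, s5, s6, s7} → {s0, s1, s2, s4, s5, s6, s7}.

{s0, s1, s2, s4, s5, s6, s7}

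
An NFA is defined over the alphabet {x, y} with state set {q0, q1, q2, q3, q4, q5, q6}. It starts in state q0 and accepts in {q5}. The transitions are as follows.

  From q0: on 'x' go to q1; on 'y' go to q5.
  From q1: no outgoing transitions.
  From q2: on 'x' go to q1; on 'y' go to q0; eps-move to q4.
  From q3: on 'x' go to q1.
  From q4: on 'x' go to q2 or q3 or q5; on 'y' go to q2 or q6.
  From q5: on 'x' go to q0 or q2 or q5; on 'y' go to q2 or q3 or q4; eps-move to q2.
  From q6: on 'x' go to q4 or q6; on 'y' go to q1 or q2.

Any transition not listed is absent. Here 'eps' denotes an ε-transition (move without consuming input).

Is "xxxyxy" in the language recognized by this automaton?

Start in {q0}.
Read 'x': {q0} → {q1}.
Read 'x': {q1} → ∅.
The set is empty and remains empty for the remaining 4 symbols.
The final set ∅ contains no accepting state.

No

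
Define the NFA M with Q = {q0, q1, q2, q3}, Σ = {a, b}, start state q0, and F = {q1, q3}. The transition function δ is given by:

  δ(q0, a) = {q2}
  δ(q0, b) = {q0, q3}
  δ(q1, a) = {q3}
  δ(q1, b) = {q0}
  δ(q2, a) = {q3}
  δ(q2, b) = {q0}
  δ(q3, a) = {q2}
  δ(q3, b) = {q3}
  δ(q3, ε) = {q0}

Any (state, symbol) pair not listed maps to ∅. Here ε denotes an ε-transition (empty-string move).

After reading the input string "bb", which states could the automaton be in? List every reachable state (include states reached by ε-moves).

Start in {q0}.
Read 'b': {q0} → {q0, q3}.
Read 'b': {q0, q3} → {q0, q3}.

{q0, q3}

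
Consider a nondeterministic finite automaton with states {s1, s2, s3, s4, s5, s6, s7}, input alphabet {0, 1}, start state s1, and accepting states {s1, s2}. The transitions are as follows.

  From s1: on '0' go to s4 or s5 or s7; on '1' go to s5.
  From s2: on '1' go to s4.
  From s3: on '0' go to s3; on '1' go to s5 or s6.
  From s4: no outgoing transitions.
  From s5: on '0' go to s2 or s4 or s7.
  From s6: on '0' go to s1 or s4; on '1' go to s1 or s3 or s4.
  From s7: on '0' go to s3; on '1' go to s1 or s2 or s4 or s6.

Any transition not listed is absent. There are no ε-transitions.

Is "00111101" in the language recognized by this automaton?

Start in {s1}.
Read '0': s1→{s4, s5, s7}; now {s4, s5, s7}.
Read '0': s4→∅, s5→{s2, s4, s7}, s7→{s3}; now {s2, s3, s4, s7}.
Read '1': s2→{s4}, s3→{s5, s6}, s4→∅, s7→{s1, s2, s4, s6}; now {s1, s2, s4, s5, s6}.
Read '1': s1→{s5}, s2→{s4}, s4→∅, s5→∅, s6→{s1, s3, s4}; now {s1, s3, s4, s5}.
Read '1': s1→{s5}, s3→{s5, s6}, s4→∅, s5→∅; now {s5, s6}.
Read '1': s5→∅, s6→{s1, s3, s4}; now {s1, s3, s4}.
Read '0': s1→{s4, s5, s7}, s3→{s3}, s4→∅; now {s3, s4, s5, s7}.
Read '1': s3→{s5, s6}, s4→∅, s5→∅, s7→{s1, s2, s4, s6}; now {s1, s2, s4, s5, s6}.
The final set {s1, s2, s4, s5, s6} contains the accepting states s1, s2.

Yes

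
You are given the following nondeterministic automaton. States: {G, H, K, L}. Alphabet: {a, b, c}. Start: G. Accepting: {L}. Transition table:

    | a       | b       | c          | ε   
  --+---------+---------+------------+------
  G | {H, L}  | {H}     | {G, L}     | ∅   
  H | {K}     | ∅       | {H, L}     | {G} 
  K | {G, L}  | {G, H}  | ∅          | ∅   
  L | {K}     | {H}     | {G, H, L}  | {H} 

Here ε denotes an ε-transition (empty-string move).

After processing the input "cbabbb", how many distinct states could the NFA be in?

Start in {G}.
Read 'c': {G} → {G, H, L}.
Read 'b': {G, H, L} → {G, H}.
Read 'a': {G, H} → {G, H, K, L}.
Read 'b': {G, H, K, L} → {G, H}.
Read 'b': {G, H} → {G, H}.
Read 'b': {G, H} → {G, H}.
That set has 2 states.

2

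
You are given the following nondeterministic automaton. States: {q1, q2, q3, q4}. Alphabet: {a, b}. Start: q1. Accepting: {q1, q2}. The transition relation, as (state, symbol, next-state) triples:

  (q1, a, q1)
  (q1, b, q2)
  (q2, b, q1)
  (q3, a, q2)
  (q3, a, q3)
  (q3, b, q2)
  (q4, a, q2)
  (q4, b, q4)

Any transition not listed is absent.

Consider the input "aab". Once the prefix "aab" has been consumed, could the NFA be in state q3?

No

Start in {q1}.
Read 'a': q1→{q1}; now {q1}.
Read 'a': q1→{q1}; now {q1}.
Read 'b': q1→{q2}; now {q2}.
State q3 is not in {q2}.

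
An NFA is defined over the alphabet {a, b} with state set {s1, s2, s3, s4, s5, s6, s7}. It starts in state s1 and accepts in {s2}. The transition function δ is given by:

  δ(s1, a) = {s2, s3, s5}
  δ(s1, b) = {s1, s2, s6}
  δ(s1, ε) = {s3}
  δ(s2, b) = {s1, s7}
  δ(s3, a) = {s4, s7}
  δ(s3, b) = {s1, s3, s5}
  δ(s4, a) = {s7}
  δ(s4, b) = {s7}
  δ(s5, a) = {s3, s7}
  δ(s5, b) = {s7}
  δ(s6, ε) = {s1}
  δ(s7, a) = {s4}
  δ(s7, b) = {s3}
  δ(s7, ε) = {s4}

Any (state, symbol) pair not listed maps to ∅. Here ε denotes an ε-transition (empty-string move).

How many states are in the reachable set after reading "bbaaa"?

2

Start: ε-closure({s1}) = {s1, s3}.
Read 'b': {s1, s3} → {s1, s2, s3, s5, s6}.
Read 'b': {s1, s2, s3, s5, s6} → {s1, s2, s3, s4, s5, s6, s7}.
Read 'a': {s1, s2, s3, s4, s5, s6, s7} → {s2, s3, s4, s5, s7}.
Read 'a': {s2, s3, s4, s5, s7} → {s3, s4, s7}.
Read 'a': {s3, s4, s7} → {s4, s7}.
That set has 2 states.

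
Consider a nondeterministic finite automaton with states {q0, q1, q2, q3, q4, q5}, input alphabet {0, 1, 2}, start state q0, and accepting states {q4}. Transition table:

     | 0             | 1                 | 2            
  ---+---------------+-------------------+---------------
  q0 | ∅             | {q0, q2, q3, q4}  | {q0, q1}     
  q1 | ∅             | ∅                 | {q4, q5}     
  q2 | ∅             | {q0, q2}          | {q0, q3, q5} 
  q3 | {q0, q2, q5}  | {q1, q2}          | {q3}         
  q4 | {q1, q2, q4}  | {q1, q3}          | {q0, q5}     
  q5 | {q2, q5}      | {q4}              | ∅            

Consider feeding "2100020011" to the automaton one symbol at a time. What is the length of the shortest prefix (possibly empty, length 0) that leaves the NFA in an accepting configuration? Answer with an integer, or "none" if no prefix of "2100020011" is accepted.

Start in {q0}.
Read '2': {q0} → {q0, q1}.
Read '1': {q0, q1} → {q0, q2, q3, q4}.
None of the earlier sets intersect F, but {q0, q2, q3, q4} does.

2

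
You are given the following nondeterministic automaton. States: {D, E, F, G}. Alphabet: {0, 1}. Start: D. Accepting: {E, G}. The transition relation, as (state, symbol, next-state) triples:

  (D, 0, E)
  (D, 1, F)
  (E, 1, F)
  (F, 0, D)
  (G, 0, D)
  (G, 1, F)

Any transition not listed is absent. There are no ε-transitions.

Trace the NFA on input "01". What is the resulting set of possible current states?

Start in {D}.
Read '0': D→{E}; now {E}.
Read '1': E→{F}; now {F}.

{F}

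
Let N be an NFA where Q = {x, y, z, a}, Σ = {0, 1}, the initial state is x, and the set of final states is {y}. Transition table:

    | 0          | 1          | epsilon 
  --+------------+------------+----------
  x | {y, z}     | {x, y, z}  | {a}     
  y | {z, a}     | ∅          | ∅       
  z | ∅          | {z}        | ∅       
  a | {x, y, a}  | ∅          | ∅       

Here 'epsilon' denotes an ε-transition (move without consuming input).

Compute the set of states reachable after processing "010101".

{x, y, z, a}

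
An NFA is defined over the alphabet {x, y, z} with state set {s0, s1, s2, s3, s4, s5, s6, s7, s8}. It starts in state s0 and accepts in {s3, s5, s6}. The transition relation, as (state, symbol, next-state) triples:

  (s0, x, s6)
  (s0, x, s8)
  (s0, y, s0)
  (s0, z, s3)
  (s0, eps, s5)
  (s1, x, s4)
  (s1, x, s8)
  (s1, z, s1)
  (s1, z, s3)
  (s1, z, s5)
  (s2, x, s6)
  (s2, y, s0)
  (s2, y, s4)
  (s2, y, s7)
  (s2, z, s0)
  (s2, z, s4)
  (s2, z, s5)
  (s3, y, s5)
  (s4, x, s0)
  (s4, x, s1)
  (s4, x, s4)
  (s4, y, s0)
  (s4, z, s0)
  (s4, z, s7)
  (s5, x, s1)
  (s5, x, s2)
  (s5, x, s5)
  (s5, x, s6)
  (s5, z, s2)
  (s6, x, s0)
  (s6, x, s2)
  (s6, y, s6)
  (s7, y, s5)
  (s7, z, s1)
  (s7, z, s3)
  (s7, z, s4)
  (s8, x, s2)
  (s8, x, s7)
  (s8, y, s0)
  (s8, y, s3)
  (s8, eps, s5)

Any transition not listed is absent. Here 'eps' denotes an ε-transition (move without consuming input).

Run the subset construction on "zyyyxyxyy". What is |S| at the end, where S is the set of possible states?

3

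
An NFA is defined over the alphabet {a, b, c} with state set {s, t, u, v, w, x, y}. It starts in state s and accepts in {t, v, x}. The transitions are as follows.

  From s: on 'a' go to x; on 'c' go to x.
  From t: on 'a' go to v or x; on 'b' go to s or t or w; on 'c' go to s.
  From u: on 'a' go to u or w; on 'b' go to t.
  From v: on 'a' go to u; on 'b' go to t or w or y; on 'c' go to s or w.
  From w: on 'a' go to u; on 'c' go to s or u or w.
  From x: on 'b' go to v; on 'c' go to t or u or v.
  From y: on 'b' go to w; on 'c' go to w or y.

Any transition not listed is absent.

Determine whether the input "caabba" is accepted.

No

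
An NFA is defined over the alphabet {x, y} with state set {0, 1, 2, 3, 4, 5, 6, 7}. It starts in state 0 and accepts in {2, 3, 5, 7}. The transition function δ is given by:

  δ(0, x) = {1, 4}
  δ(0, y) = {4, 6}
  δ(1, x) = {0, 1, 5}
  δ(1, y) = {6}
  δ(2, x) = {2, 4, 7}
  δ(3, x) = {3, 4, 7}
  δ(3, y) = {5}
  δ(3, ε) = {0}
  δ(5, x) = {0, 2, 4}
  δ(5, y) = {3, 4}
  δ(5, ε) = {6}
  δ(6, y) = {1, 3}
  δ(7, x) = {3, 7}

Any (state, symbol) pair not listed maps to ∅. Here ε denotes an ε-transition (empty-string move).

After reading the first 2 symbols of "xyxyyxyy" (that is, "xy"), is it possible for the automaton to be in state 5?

Start in {0}.
Read 'x': {0} → {1, 4}.
Read 'y': {1, 4} → {6}.
State 5 is not in {6}.

No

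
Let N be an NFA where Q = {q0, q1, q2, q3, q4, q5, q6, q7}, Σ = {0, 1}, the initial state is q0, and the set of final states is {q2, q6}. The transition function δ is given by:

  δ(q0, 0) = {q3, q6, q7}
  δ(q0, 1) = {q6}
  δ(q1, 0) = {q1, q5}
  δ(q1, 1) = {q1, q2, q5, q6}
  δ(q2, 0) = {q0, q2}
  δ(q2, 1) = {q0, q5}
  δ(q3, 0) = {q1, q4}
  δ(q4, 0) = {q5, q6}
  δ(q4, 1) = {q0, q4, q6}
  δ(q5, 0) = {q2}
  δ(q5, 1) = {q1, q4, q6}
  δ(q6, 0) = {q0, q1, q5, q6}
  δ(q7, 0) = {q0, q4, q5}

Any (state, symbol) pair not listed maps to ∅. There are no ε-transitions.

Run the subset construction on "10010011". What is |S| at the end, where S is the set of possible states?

6

Start in {q0}.
Read '1': {q0} → {q6}.
Read '0': {q6} → {q0, q1, q5, q6}.
Read '0': {q0, q1, q5, q6} → {q0, q1, q2, q3, q5, q6, q7}.
Read '1': {q0, q1, q2, q3, q5, q6, q7} → {q0, q1, q2, q4, q5, q6}.
Read '0': {q0, q1, q2, q4, q5, q6} → {q0, q1, q2, q3, q5, q6, q7}.
Read '0': {q0, q1, q2, q3, q5, q6, q7} → {q0, q1, q2, q3, q4, q5, q6, q7}.
Read '1': {q0, q1, q2, q3, q4, q5, q6, q7} → {q0, q1, q2, q4, q5, q6}.
Read '1': {q0, q1, q2, q4, q5, q6} → {q0, q1, q2, q4, q5, q6}.
That set has 6 states.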